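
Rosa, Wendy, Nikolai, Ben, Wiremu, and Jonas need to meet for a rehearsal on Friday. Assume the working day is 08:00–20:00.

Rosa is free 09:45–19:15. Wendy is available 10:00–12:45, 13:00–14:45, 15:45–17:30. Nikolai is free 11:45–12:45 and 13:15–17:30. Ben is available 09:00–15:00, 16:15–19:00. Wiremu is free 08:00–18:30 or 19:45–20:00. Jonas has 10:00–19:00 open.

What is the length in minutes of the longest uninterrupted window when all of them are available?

90

Rosa ∩ Wendy: 10:00-12:45, 13:00-14:45, 15:45-17:30.
Rosa ∩ Wendy ∩ Nikolai: 11:45-12:45, 13:15-14:45, 15:45-17:30.
Rosa ∩ Wendy ∩ Nikolai ∩ Ben: 11:45-12:45, 13:15-14:45, 16:15-17:30.
Rosa ∩ Wendy ∩ Nikolai ∩ Ben ∩ Wiremu: 11:45-12:45, 13:15-14:45, 16:15-17:30.
Rosa ∩ Wendy ∩ Nikolai ∩ Ben ∩ Wiremu ∩ Jonas: 11:45-12:45, 13:15-14:45, 16:15-17:30.
So the common availability across everyone is 11:45-12:45, 13:15-14:45, 16:15-17:30.
The longest is 13:15-14:45 at 90 minutes.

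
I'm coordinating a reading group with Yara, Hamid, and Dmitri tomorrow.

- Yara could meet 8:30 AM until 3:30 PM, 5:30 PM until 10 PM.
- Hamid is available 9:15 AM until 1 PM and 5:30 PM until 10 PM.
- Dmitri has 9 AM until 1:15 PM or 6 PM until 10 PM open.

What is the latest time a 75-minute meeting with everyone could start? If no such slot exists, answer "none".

20:45

Yara ∩ Hamid: 09:15-13:00, 17:30-22:00.
Yara ∩ Hamid ∩ Dmitri: 09:15-13:00, 18:00-22:00.
The last common window of at least 75 minutes is 18:00-22:00; a 75-minute meeting can start as late as 20:45 and still end by 22:00.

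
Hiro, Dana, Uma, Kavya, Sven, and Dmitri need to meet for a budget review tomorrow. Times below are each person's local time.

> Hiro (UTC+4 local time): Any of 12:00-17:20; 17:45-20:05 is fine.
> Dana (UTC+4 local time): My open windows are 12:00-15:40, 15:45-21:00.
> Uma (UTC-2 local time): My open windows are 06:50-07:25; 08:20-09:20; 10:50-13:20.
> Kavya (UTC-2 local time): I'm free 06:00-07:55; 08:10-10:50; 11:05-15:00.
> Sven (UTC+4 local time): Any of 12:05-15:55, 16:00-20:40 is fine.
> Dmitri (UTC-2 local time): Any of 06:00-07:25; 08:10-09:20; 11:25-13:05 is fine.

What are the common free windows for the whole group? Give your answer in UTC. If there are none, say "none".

Hiro in UTC: 08:00-13:20, 13:45-16:05 (subtract 4h to convert from UTC+4).
Dana in UTC: 08:00-11:40, 11:45-17:00 (subtract 4h to convert from UTC+4).
Uma in UTC: 08:50-09:25, 10:20-11:20, 12:50-15:20 (add 2h to convert from UTC-2).
Kavya in UTC: 08:00-09:55, 10:10-12:50, 13:05-17:00 (add 2h to convert from UTC-2).
Sven in UTC: 08:05-11:55, 12:00-16:40 (subtract 4h to convert from UTC+4).
Dmitri in UTC: 08:00-09:25, 10:10-11:20, 13:25-15:05 (add 2h to convert from UTC-2).
Hiro ∩ Dana: 08:00-11:40, 11:45-13:20, 13:45-16:05.
Hiro ∩ Dana ∩ Uma: 08:50-09:25, 10:20-11:20, 12:50-13:20, 13:45-15:20.
Hiro ∩ Dana ∩ Uma ∩ Kavya: 08:50-09:25, 10:20-11:20, 13:05-13:20, 13:45-15:20.
Hiro ∩ Dana ∩ Uma ∩ Kavya ∩ Sven: 08:50-09:25, 10:20-11:20, 13:05-13:20, 13:45-15:20.
Hiro ∩ Dana ∩ Uma ∩ Kavya ∩ Sven ∩ Dmitri: 08:50-09:25, 10:20-11:20, 13:45-15:05.

08:50-09:25, 10:20-11:20, 13:45-15:05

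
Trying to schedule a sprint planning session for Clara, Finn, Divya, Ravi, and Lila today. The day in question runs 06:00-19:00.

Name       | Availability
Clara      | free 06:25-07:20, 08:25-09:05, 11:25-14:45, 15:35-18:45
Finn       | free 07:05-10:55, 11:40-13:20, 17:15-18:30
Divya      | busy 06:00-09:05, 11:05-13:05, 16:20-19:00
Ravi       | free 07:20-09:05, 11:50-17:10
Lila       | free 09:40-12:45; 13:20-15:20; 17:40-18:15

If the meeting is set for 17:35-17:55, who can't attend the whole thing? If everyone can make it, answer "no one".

Divya, Lila, Ravi

Clara free: 06:25-07:20, 08:25-09:05, 11:25-14:45, 15:35-18:45.
Finn free: 07:05-10:55, 11:40-13:20, 17:15-18:30.
Divya free: 09:05-11:05, 13:05-16:20 (invert busy blocks within the working day).
Ravi free: 07:20-09:05, 11:50-17:10.
Lila free: 09:40-12:45, 13:20-15:20, 17:40-18:15.
Clara: free for 17:35-17:55. Finn: free for 17:35-17:55. Divya: not fully free for 17:35-17:55. Ravi: not fully free for 17:35-17:55. Lila: not fully free for 17:35-17:55.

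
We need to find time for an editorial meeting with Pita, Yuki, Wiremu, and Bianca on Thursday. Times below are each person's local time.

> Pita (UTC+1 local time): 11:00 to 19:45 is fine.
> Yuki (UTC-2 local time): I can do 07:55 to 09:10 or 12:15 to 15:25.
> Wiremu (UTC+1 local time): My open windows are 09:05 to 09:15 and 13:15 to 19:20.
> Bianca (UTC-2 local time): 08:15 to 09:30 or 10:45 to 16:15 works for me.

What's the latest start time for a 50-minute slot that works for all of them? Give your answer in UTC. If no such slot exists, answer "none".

Pita in UTC: 10:00-18:45 (subtract 1h to convert from UTC+1).
Yuki in UTC: 09:55-11:10, 14:15-17:25 (add 2h to convert from UTC-2).
Wiremu in UTC: 08:05-08:15, 12:15-18:20 (subtract 1h to convert from UTC+1).
Bianca in UTC: 10:15-11:30, 12:45-18:15 (add 2h to convert from UTC-2).
Pita ∩ Yuki: 10:00-11:10, 14:15-17:25.
Pita ∩ Yuki ∩ Wiremu: 14:15-17:25.
Pita ∩ Yuki ∩ Wiremu ∩ Bianca: 14:15-17:25.
The last common window of at least 50 minutes is 14:15-17:25; a 50-minute meeting can start as late as 16:35 and still end by 17:25.

16:35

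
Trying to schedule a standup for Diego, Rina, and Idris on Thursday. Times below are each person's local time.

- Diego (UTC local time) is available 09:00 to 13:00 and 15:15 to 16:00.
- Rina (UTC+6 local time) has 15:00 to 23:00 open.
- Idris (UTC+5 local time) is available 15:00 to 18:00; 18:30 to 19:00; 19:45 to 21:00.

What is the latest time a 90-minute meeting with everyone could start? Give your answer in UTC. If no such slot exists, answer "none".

11:30

Diego in UTC: 09:00-13:00, 15:15-16:00.
Rina in UTC: 09:00-17:00 (subtract 6h to convert from UTC+6).
Idris in UTC: 10:00-13:00, 13:30-14:00, 14:45-16:00 (subtract 5h to convert from UTC+5).
Diego ∩ Rina: 09:00-13:00, 15:15-16:00.
Diego ∩ Rina ∩ Idris: 10:00-13:00, 15:15-16:00.
So the common availability across everyone is 10:00-13:00, 15:15-16:00.
The last common window of at least 90 minutes is 10:00-13:00; a 90-minute meeting can start as late as 11:30 and still end by 13:00.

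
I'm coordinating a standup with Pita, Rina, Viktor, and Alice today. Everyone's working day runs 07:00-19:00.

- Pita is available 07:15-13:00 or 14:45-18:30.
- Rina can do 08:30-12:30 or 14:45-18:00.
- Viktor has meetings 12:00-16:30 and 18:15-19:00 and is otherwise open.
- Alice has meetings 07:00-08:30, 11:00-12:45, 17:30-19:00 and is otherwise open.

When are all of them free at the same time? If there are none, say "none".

Pita free: 07:15-13:00, 14:45-18:30.
Rina free: 08:30-12:30, 14:45-18:00.
Viktor free: 07:00-12:00, 16:30-18:15 (invert busy blocks within the working day).
Alice free: 08:30-11:00, 12:45-17:30 (invert busy blocks within the working day).
Pita ∩ Rina: 08:30-12:30, 14:45-18:00.
Pita ∩ Rina ∩ Viktor: 08:30-12:00, 16:30-18:00.
Pita ∩ Rina ∩ Viktor ∩ Alice: 08:30-11:00, 16:30-17:30.

08:30-11:00, 16:30-17:30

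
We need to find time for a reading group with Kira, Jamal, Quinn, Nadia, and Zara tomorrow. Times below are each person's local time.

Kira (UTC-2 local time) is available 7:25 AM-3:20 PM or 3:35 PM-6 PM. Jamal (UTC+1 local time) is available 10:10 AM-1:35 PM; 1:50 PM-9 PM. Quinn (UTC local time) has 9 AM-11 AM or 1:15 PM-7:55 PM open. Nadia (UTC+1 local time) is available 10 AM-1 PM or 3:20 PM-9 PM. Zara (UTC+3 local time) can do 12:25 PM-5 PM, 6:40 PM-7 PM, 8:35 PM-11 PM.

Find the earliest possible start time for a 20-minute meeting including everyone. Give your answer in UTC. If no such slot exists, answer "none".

Kira in UTC: 09:25-17:20, 17:35-20:00 (add 2h to convert from UTC-2).
Jamal in UTC: 09:10-12:35, 12:50-20:00 (subtract 1h to convert from UTC+1).
Quinn in UTC: 09:00-11:00, 13:15-19:55.
Nadia in UTC: 09:00-12:00, 14:20-20:00 (subtract 1h to convert from UTC+1).
Zara in UTC: 09:25-14:00, 15:40-16:00, 17:35-20:00 (subtract 3h to convert from UTC+3).
Kira ∩ Jamal: 09:25-12:35, 12:50-17:20, 17:35-20:00.
Kira ∩ Jamal ∩ Quinn: 09:25-11:00, 13:15-17:20, 17:35-19:55.
Kira ∩ Jamal ∩ Quinn ∩ Nadia: 09:25-11:00, 14:20-17:20, 17:35-19:55.
Kira ∩ Jamal ∩ Quinn ∩ Nadia ∩ Zara: 09:25-11:00, 15:40-16:00, 17:35-19:55.
Those are the intersection windows.
The first common window of at least 20 minutes is 09:25-11:00, so the earliest start is 09:25.

09:25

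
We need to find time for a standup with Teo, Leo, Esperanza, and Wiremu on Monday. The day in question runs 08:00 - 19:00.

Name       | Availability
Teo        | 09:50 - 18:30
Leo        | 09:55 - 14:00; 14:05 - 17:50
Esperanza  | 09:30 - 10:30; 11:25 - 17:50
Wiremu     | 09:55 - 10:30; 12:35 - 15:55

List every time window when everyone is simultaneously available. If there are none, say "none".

Teo ∩ Leo: 09:55-14:00, 14:05-17:50.
Teo ∩ Leo ∩ Esperanza: 09:55-10:30, 11:25-14:00, 14:05-17:50.
Teo ∩ Leo ∩ Esperanza ∩ Wiremu: 09:55-10:30, 12:35-14:00, 14:05-15:55.

09:55-10:30, 12:35-14:00, 14:05-15:55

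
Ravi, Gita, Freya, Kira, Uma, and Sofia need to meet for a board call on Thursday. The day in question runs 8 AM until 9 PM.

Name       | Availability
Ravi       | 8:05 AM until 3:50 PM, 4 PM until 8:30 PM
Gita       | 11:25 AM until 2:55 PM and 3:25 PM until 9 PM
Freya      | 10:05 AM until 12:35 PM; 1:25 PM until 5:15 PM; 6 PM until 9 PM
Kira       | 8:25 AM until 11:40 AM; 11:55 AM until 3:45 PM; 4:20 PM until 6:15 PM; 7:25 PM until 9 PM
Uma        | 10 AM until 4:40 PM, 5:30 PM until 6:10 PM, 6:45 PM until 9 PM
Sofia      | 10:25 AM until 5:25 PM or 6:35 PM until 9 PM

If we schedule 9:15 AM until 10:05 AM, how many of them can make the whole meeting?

Ravi and Kira can make the full 09:15-10:05 slot — that's 2.

2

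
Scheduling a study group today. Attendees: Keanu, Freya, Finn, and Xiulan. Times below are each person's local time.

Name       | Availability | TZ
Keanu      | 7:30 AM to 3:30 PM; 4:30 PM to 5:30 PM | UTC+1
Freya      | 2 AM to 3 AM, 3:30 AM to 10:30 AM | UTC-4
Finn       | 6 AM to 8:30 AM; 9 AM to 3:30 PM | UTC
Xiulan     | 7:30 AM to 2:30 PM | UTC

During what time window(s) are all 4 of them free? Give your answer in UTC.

Keanu in UTC: 06:30-14:30, 15:30-16:30 (subtract 1h to convert from UTC+1).
Freya in UTC: 06:00-07:00, 07:30-14:30 (add 4h to convert from UTC-4).
Finn in UTC: 06:00-08:30, 09:00-15:30.
Xiulan in UTC: 07:30-14:30.
Keanu ∩ Freya: 06:30-07:00, 07:30-14:30.
Keanu ∩ Freya ∩ Finn: 06:30-07:00, 07:30-08:30, 09:00-14:30.
Keanu ∩ Freya ∩ Finn ∩ Xiulan: 07:30-08:30, 09:00-14:30.
Those are the intersection windows.

07:30-08:30, 09:00-14:30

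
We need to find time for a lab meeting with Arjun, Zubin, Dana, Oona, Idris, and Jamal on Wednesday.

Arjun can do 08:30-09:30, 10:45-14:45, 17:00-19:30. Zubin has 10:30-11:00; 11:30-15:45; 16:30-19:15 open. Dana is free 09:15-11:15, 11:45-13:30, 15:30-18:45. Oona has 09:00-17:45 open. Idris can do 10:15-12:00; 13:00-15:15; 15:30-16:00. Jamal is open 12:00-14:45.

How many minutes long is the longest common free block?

30

Arjun ∩ Zubin: 10:45-11:00, 11:30-14:45, 17:00-19:15.
Arjun ∩ Zubin ∩ Dana: 10:45-11:00, 11:45-13:30, 17:00-18:45.
Arjun ∩ Zubin ∩ Dana ∩ Oona: 10:45-11:00, 11:45-13:30, 17:00-17:45.
Arjun ∩ Zubin ∩ Dana ∩ Oona ∩ Idris: 10:45-11:00, 11:45-12:00, 13:00-13:30.
Arjun ∩ Zubin ∩ Dana ∩ Oona ∩ Idris ∩ Jamal: 13:00-13:30.
The longest is 13:00-13:30 at 30 minutes.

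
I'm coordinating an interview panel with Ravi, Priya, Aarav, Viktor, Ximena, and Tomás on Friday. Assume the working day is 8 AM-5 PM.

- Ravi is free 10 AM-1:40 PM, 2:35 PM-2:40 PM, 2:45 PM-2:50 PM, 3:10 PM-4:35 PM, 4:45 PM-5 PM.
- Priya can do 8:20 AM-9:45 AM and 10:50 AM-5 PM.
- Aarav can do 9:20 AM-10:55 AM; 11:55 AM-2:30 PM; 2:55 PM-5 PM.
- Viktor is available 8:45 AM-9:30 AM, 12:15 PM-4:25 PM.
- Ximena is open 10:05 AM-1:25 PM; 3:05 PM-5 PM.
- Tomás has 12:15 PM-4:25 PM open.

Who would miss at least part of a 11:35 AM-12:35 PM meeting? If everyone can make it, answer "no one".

Ravi: free for 11:35-12:35. Priya: free for 11:35-12:35. Aarav: not fully free for 11:35-12:35. Viktor: not fully free for 11:35-12:35. Ximena: free for 11:35-12:35. Tomás: not fully free for 11:35-12:35.

Aarav, Tomás, Viktor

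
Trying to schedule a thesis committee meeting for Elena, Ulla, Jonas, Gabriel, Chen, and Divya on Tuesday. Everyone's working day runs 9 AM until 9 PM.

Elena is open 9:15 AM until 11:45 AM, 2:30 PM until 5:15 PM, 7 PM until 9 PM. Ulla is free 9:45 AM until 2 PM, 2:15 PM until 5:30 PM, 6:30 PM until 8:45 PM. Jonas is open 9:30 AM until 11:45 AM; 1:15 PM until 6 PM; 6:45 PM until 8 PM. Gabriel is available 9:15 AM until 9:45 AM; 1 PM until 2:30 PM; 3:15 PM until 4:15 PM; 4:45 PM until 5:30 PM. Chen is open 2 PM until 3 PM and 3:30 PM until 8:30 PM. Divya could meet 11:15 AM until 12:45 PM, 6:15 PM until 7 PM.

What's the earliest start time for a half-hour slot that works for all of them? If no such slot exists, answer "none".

none

Elena ∩ Ulla: 09:45-11:45, 14:30-17:15, 19:00-20:45.
Elena ∩ Ulla ∩ Jonas: 09:45-11:45, 14:30-17:15, 19:00-20:00.
Elena ∩ Ulla ∩ Jonas ∩ Gabriel: 15:15-16:15, 16:45-17:15.
Elena ∩ Ulla ∩ Jonas ∩ Gabriel ∩ Chen: 15:30-16:15, 16:45-17:15.
Elena ∩ Ulla ∩ Jonas ∩ Gabriel ∩ Chen ∩ Divya: ∅.
There is no time when everyone is free.
No common window is at least 30 minutes long.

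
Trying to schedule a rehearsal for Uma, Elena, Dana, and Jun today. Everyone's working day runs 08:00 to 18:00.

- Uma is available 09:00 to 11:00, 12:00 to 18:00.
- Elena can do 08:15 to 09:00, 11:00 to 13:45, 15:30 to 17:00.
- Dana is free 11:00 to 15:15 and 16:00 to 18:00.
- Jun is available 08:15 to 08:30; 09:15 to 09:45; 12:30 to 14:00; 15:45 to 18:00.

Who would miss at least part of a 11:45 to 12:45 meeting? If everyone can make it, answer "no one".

Uma: not fully free for 11:45-12:45. Elena: free for 11:45-12:45. Dana: free for 11:45-12:45. Jun: not fully free for 11:45-12:45.

Jun, Uma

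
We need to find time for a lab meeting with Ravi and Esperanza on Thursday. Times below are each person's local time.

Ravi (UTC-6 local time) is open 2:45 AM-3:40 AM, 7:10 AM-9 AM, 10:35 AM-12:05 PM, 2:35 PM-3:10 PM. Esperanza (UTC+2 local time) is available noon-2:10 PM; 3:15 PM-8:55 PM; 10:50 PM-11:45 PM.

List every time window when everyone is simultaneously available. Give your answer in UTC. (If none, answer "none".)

Ravi in UTC: 08:45-09:40, 13:10-15:00, 16:35-18:05, 20:35-21:10 (add 6h to convert from UTC-6).
Esperanza in UTC: 10:00-12:10, 13:15-18:55, 20:50-21:45 (subtract 2h to convert from UTC+2).
Ravi ∩ Esperanza: 13:15-15:00, 16:35-18:05, 20:50-21:10.

13:15-15:00, 16:35-18:05, 20:50-21:10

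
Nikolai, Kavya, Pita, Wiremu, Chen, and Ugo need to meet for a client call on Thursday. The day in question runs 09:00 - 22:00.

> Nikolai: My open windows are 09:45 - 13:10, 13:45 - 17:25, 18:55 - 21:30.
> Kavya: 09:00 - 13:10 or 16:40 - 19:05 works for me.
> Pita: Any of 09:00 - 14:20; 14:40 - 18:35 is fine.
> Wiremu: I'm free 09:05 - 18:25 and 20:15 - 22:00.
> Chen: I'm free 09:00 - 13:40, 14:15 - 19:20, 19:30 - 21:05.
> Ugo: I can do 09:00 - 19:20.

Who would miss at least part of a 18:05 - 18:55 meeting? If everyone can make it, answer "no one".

Nikolai, Pita, Wiremu

Nikolai: not fully free for 18:05-18:55. Kavya: free for 18:05-18:55. Pita: not fully free for 18:05-18:55. Wiremu: not fully free for 18:05-18:55. Chen: free for 18:05-18:55. Ugo: free for 18:05-18:55.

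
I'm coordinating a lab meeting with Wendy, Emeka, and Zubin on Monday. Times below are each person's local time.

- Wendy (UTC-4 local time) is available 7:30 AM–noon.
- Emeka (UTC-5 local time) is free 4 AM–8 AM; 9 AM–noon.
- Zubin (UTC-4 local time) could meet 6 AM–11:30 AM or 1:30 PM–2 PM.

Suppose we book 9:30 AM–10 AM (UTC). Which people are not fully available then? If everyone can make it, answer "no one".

Wendy in UTC: 11:30-16:00 (add 4h to convert from UTC-4).
Emeka in UTC: 09:00-13:00, 14:00-17:00 (add 5h to convert from UTC-5).
Zubin in UTC: 10:00-15:30, 17:30-18:00 (add 4h to convert from UTC-4).
Wendy: not fully free for 09:30-10:00. Emeka: free for 09:30-10:00. Zubin: not fully free for 09:30-10:00.

Wendy, Zubin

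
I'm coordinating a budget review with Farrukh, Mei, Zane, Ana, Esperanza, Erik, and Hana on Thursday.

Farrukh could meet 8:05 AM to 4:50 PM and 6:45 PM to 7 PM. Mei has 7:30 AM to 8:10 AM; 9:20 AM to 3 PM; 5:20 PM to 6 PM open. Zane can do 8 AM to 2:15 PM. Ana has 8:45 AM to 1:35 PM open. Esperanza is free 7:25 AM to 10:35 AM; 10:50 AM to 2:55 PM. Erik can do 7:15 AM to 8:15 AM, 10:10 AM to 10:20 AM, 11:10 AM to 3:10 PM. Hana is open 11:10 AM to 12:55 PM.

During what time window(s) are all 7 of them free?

11:10-12:55

Farrukh ∩ Mei: 08:05-08:10, 09:20-15:00.
Farrukh ∩ Mei ∩ Zane: 08:05-08:10, 09:20-14:15.
Farrukh ∩ Mei ∩ Zane ∩ Ana: 09:20-13:35.
Farrukh ∩ Mei ∩ Zane ∩ Ana ∩ Esperanza: 09:20-10:35, 10:50-13:35.
Farrukh ∩ Mei ∩ Zane ∩ Ana ∩ Esperanza ∩ Erik: 10:10-10:20, 11:10-13:35.
Farrukh ∩ Mei ∩ Zane ∩ Ana ∩ Esperanza ∩ Erik ∩ Hana: 11:10-12:55.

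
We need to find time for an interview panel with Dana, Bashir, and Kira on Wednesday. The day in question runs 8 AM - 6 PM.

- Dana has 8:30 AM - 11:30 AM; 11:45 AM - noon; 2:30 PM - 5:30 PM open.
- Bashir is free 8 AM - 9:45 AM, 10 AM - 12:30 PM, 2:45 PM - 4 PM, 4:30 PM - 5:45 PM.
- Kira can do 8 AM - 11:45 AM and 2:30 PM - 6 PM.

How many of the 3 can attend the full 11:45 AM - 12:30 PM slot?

1

Bashir can make the full 11:45-12:30 slot — that's 1.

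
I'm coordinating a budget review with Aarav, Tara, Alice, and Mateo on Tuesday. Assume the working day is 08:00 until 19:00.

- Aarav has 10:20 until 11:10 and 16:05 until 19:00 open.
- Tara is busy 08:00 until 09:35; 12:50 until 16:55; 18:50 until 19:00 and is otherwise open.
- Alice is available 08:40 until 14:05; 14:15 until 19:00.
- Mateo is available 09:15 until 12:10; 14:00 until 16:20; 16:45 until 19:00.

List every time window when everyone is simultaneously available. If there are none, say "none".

Aarav free: 10:20-11:10, 16:05-19:00.
Tara free: 09:35-12:50, 16:55-18:50 (invert busy blocks within the working day).
Alice free: 08:40-14:05, 14:15-19:00.
Mateo free: 09:15-12:10, 14:00-16:20, 16:45-19:00.
Aarav ∩ Tara: 10:20-11:10, 16:55-18:50.
Aarav ∩ Tara ∩ Alice: 10:20-11:10, 16:55-18:50.
Aarav ∩ Tara ∩ Alice ∩ Mateo: 10:20-11:10, 16:55-18:50.

10:20-11:10, 16:55-18:50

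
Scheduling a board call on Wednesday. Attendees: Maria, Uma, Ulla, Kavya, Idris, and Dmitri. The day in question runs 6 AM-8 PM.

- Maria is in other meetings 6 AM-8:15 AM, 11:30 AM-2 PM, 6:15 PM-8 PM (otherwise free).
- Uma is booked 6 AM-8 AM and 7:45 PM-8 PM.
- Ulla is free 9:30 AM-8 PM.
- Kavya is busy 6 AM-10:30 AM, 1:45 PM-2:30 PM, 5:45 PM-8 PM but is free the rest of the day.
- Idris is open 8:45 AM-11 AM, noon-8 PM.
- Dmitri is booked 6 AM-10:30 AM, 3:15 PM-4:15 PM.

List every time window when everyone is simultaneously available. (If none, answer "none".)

Maria free: 08:15-11:30, 14:00-18:15 (invert busy blocks within the working day).
Uma free: 08:00-19:45 (invert busy blocks within the working day).
Ulla free: 09:30-20:00.
Kavya free: 10:30-13:45, 14:30-17:45 (invert busy blocks within the working day).
Idris free: 08:45-11:00, 12:00-20:00.
Dmitri free: 10:30-15:15, 16:15-20:00 (invert busy blocks within the working day).
Maria ∩ Uma: 08:15-11:30, 14:00-18:15.
Maria ∩ Uma ∩ Ulla: 09:30-11:30, 14:00-18:15.
Maria ∩ Uma ∩ Ulla ∩ Kavya: 10:30-11:30, 14:30-17:45.
Maria ∩ Uma ∩ Ulla ∩ Kavya ∩ Idris: 10:30-11:00, 14:30-17:45.
Maria ∩ Uma ∩ Ulla ∩ Kavya ∩ Idris ∩ Dmitri: 10:30-11:00, 14:30-15:15, 16:15-17:45.

10:30-11:00, 14:30-15:15, 16:15-17:45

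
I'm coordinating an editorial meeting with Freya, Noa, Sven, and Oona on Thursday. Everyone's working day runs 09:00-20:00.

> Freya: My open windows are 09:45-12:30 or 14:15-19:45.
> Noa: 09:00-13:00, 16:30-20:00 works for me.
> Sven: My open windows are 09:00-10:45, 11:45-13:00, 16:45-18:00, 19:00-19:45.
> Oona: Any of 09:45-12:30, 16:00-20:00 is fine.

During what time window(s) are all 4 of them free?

Freya ∩ Noa: 09:45-12:30, 16:30-19:45.
Freya ∩ Noa ∩ Sven: 09:45-10:45, 11:45-12:30, 16:45-18:00, 19:00-19:45.
Freya ∩ Noa ∩ Sven ∩ Oona: 09:45-10:45, 11:45-12:30, 16:45-18:00, 19:00-19:45.

09:45-10:45, 11:45-12:30, 16:45-18:00, 19:00-19:45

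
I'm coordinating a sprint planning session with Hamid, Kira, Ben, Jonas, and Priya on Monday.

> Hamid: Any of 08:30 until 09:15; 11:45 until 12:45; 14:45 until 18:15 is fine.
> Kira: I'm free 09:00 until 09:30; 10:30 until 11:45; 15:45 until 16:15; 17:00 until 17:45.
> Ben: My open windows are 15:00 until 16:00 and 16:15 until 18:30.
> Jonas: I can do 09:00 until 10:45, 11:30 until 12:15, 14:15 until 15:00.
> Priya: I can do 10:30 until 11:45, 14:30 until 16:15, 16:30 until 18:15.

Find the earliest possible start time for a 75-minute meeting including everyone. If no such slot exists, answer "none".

Hamid ∩ Kira: 09:00-09:15, 15:45-16:15, 17:00-17:45.
Hamid ∩ Kira ∩ Ben: 15:45-16:00, 17:00-17:45.
Hamid ∩ Kira ∩ Ben ∩ Jonas: ∅.
Hamid ∩ Kira ∩ Ben ∩ Jonas ∩ Priya: ∅.
There is no time when everyone is free.
No common window is at least 75 minutes long.

none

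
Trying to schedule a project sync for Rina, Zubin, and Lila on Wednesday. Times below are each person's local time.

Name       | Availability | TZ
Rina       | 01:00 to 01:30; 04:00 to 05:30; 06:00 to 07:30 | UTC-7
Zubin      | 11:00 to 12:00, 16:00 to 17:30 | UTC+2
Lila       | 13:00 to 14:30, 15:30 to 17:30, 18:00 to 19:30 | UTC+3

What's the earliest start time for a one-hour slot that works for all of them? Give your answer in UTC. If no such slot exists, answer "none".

none

Rina in UTC: 08:00-08:30, 11:00-12:30, 13:00-14:30 (add 7h to convert from UTC-7).
Zubin in UTC: 09:00-10:00, 14:00-15:30 (subtract 2h to convert from UTC+2).
Lila in UTC: 10:00-11:30, 12:30-14:30, 15:00-16:30 (subtract 3h to convert from UTC+3).
Rina ∩ Zubin: 14:00-14:30.
Rina ∩ Zubin ∩ Lila: 14:00-14:30.
No common window is at least 60 minutes long.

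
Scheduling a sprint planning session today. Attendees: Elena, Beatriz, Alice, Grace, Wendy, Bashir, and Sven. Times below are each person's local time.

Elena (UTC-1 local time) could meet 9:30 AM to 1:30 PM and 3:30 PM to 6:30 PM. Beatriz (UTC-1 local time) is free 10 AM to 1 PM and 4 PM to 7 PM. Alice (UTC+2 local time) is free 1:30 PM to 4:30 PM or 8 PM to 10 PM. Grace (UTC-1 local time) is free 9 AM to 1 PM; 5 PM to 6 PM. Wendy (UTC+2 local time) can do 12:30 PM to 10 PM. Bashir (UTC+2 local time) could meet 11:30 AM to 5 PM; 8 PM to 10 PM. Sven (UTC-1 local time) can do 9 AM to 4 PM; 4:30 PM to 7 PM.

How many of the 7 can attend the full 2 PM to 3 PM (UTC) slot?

Elena in UTC: 10:30-14:30, 16:30-19:30 (add 1h to convert from UTC-1).
Beatriz in UTC: 11:00-14:00, 17:00-20:00 (add 1h to convert from UTC-1).
Alice in UTC: 11:30-14:30, 18:00-20:00 (subtract 2h to convert from UTC+2).
Grace in UTC: 10:00-14:00, 18:00-19:00 (add 1h to convert from UTC-1).
Wendy in UTC: 10:30-20:00 (subtract 2h to convert from UTC+2).
Bashir in UTC: 09:30-15:00, 18:00-20:00 (subtract 2h to convert from UTC+2).
Sven in UTC: 10:00-17:00, 17:30-20:00 (add 1h to convert from UTC-1).
Wendy, Bashir, and Sven can make the full 14:00-15:00 slot — that's 3.

3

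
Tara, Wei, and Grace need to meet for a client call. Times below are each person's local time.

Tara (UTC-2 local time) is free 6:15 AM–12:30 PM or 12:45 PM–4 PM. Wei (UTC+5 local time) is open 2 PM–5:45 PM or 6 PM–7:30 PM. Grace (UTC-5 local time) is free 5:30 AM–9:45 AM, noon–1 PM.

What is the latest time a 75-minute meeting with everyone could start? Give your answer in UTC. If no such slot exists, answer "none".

13:15

Tara in UTC: 08:15-14:30, 14:45-18:00 (add 2h to convert from UTC-2).
Wei in UTC: 09:00-12:45, 13:00-14:30 (subtract 5h to convert from UTC+5).
Grace in UTC: 10:30-14:45, 17:00-18:00 (add 5h to convert from UTC-5).
Tara ∩ Wei: 09:00-12:45, 13:00-14:30.
Tara ∩ Wei ∩ Grace: 10:30-12:45, 13:00-14:30.
The last common window of at least 75 minutes is 13:00-14:30; a 75-minute meeting can start as late as 13:15 and still end by 14:30.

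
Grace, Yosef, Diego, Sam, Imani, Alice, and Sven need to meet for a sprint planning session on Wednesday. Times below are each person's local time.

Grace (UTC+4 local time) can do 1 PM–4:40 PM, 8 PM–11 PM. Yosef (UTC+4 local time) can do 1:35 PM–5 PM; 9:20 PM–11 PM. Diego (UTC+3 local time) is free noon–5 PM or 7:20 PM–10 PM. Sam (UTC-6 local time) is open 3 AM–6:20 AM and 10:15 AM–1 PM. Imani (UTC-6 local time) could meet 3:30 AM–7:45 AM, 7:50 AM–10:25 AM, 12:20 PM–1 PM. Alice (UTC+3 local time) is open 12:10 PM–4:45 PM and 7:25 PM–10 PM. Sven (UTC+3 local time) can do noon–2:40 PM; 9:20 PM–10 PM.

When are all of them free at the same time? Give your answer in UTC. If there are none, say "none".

Grace in UTC: 09:00-12:40, 16:00-19:00 (subtract 4h to convert from UTC+4).
Yosef in UTC: 09:35-13:00, 17:20-19:00 (subtract 4h to convert from UTC+4).
Diego in UTC: 09:00-14:00, 16:20-19:00 (subtract 3h to convert from UTC+3).
Sam in UTC: 09:00-12:20, 16:15-19:00 (add 6h to convert from UTC-6).
Imani in UTC: 09:30-13:45, 13:50-16:25, 18:20-19:00 (add 6h to convert from UTC-6).
Alice in UTC: 09:10-13:45, 16:25-19:00 (subtract 3h to convert from UTC+3).
Sven in UTC: 09:00-11:40, 18:20-19:00 (subtract 3h to convert from UTC+3).
Grace ∩ Yosef: 09:35-12:40, 17:20-19:00.
Grace ∩ Yosef ∩ Diego: 09:35-12:40, 17:20-19:00.
Grace ∩ Yosef ∩ Diego ∩ Sam: 09:35-12:20, 17:20-19:00.
Grace ∩ Yosef ∩ Diego ∩ Sam ∩ Imani: 09:35-12:20, 18:20-19:00.
Grace ∩ Yosef ∩ Diego ∩ Sam ∩ Imani ∩ Alice: 09:35-12:20, 18:20-19:00.
Grace ∩ Yosef ∩ Diego ∩ Sam ∩ Imani ∩ Alice ∩ Sven: 09:35-11:40, 18:20-19:00.

09:35-11:40, 18:20-19:00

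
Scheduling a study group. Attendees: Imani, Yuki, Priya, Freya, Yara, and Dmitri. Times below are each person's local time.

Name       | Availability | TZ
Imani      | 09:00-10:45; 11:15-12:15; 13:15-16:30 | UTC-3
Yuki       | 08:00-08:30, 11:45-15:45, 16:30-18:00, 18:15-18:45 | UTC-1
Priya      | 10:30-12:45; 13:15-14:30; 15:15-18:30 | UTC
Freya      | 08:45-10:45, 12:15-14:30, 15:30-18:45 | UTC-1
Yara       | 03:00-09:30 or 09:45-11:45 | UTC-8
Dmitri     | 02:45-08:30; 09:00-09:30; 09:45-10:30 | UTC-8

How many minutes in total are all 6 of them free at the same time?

90

Imani in UTC: 12:00-13:45, 14:15-15:15, 16:15-19:30 (add 3h to convert from UTC-3).
Yuki in UTC: 09:00-09:30, 12:45-16:45, 17:30-19:00, 19:15-19:45 (add 1h to convert from UTC-1).
Priya in UTC: 10:30-12:45, 13:15-14:30, 15:15-18:30.
Freya in UTC: 09:45-11:45, 13:15-15:30, 16:30-19:45 (add 1h to convert from UTC-1).
Yara in UTC: 11:00-17:30, 17:45-19:45 (add 8h to convert from UTC-8).
Dmitri in UTC: 10:45-16:30, 17:00-17:30, 17:45-18:30 (add 8h to convert from UTC-8).
Imani ∩ Yuki: 12:45-13:45, 14:15-15:15, 16:15-16:45, 17:30-19:00, 19:15-19:30.
Imani ∩ Yuki ∩ Priya: 13:15-13:45, 14:15-14:30, 16:15-16:45, 17:30-18:30.
Imani ∩ Yuki ∩ Priya ∩ Freya: 13:15-13:45, 14:15-14:30, 16:30-16:45, 17:30-18:30.
Imani ∩ Yuki ∩ Priya ∩ Freya ∩ Yara: 13:15-13:45, 14:15-14:30, 16:30-16:45, 17:45-18:30.
Imani ∩ Yuki ∩ Priya ∩ Freya ∩ Yara ∩ Dmitri: 13:15-13:45, 14:15-14:30, 17:45-18:30.
Summing the common windows: 30 + 15 + 45 = 90 minutes.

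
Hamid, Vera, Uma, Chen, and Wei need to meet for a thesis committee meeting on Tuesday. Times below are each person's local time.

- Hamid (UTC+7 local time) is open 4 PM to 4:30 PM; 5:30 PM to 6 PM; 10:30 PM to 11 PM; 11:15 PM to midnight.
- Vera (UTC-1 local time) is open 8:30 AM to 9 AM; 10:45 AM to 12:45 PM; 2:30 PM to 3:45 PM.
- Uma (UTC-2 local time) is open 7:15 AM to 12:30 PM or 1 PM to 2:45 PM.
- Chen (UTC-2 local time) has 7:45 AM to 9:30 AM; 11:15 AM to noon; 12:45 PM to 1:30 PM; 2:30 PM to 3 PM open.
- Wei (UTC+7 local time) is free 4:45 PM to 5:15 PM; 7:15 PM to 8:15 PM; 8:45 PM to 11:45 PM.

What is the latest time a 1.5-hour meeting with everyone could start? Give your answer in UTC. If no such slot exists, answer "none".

Hamid in UTC: 09:00-09:30, 10:30-11:00, 15:30-16:00, 16:15-17:00 (subtract 7h to convert from UTC+7).
Vera in UTC: 09:30-10:00, 11:45-13:45, 15:30-16:45 (add 1h to convert from UTC-1).
Uma in UTC: 09:15-14:30, 15:00-16:45 (add 2h to convert from UTC-2).
Chen in UTC: 09:45-11:30, 13:15-14:00, 14:45-15:30, 16:30-17:00 (add 2h to convert from UTC-2).
Wei in UTC: 09:45-10:15, 12:15-13:15, 13:45-16:45 (subtract 7h to convert from UTC+7).
Hamid ∩ Vera: 15:30-16:00, 16:15-16:45.
Hamid ∩ Vera ∩ Uma: 15:30-16:00, 16:15-16:45.
Hamid ∩ Vera ∩ Uma ∩ Chen: 16:30-16:45.
Hamid ∩ Vera ∩ Uma ∩ Chen ∩ Wei: 16:30-16:45.
So the common availability across everyone is 16:30-16:45.
No common window is at least 90 minutes long.

none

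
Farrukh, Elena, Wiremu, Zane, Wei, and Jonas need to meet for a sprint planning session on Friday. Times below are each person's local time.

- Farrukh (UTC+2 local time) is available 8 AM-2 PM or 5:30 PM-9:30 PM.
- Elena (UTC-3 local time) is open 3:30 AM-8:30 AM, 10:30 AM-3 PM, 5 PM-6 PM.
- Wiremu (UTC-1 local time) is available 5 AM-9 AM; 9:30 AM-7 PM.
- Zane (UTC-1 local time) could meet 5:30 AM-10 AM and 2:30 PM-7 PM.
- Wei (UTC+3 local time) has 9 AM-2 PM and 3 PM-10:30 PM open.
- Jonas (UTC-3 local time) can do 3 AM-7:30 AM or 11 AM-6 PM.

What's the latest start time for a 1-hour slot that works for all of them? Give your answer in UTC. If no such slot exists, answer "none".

Farrukh in UTC: 06:00-12:00, 15:30-19:30 (subtract 2h to convert from UTC+2).
Elena in UTC: 06:30-11:30, 13:30-18:00, 20:00-21:00 (add 3h to convert from UTC-3).
Wiremu in UTC: 06:00-10:00, 10:30-20:00 (add 1h to convert from UTC-1).
Zane in UTC: 06:30-11:00, 15:30-20:00 (add 1h to convert from UTC-1).
Wei in UTC: 06:00-11:00, 12:00-19:30 (subtract 3h to convert from UTC+3).
Jonas in UTC: 06:00-10:30, 14:00-21:00 (add 3h to convert from UTC-3).
Farrukh ∩ Elena: 06:30-11:30, 15:30-18:00.
Farrukh ∩ Elena ∩ Wiremu: 06:30-10:00, 10:30-11:30, 15:30-18:00.
Farrukh ∩ Elena ∩ Wiremu ∩ Zane: 06:30-10:00, 10:30-11:00, 15:30-18:00.
Farrukh ∩ Elena ∩ Wiremu ∩ Zane ∩ Wei: 06:30-10:00, 10:30-11:00, 15:30-18:00.
Farrukh ∩ Elena ∩ Wiremu ∩ Zane ∩ Wei ∩ Jonas: 06:30-10:00, 15:30-18:00.
The last common window of at least 60 minutes is 15:30-18:00; a 60-minute meeting can start as late as 17:00 and still end by 18:00.

17:00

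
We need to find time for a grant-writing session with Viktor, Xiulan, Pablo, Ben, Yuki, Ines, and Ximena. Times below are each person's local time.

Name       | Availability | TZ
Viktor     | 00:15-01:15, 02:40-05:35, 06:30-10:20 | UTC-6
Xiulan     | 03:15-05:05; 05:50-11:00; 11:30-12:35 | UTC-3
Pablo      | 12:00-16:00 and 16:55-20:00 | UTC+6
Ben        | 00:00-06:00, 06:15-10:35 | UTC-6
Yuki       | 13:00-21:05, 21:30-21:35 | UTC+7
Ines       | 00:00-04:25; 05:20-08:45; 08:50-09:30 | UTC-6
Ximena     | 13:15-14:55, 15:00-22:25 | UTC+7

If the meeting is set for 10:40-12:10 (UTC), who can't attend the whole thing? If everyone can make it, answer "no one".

Viktor in UTC: 06:15-07:15, 08:40-11:35, 12:30-16:20 (add 6h to convert from UTC-6).
Xiulan in UTC: 06:15-08:05, 08:50-14:00, 14:30-15:35 (add 3h to convert from UTC-3).
Pablo in UTC: 06:00-10:00, 10:55-14:00 (subtract 6h to convert from UTC+6).
Ben in UTC: 06:00-12:00, 12:15-16:35 (add 6h to convert from UTC-6).
Yuki in UTC: 06:00-14:05, 14:30-14:35 (subtract 7h to convert from UTC+7).
Ines in UTC: 06:00-10:25, 11:20-14:45, 14:50-15:30 (add 6h to convert from UTC-6).
Ximena in UTC: 06:15-07:55, 08:00-15:25 (subtract 7h to convert from UTC+7).
Viktor: not fully free for 10:40-12:10. Xiulan: free for 10:40-12:10. Pablo: not fully free for 10:40-12:10. Ben: not fully free for 10:40-12:10. Yuki: free for 10:40-12:10. Ines: not fully free for 10:40-12:10. Ximena: free for 10:40-12:10.

Ben, Ines, Pablo, Viktor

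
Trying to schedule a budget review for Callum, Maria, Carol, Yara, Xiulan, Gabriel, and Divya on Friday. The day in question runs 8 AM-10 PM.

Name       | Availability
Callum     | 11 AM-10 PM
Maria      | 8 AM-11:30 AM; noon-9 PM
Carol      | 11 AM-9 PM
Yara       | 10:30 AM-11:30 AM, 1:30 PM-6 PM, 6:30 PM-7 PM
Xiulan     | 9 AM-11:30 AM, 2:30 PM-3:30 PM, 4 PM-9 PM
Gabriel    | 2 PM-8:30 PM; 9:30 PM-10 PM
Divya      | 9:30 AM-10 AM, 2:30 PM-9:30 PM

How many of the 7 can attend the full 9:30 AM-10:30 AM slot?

Maria and Xiulan can make the full 09:30-10:30 slot — that's 2.

2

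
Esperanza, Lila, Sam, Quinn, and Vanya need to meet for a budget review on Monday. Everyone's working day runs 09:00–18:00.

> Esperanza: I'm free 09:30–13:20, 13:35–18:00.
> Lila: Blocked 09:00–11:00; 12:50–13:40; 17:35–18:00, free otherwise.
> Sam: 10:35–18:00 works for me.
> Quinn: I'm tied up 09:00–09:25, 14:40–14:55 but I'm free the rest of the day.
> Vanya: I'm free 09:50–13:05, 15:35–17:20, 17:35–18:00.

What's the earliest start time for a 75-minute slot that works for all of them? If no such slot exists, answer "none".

Esperanza free: 09:30-13:20, 13:35-18:00.
Lila free: 11:00-12:50, 13:40-17:35 (invert busy blocks within the working day).
Sam free: 10:35-18:00.
Quinn free: 09:25-14:40, 14:55-18:00 (invert busy blocks within the working day).
Vanya free: 09:50-13:05, 15:35-17:20, 17:35-18:00.
Esperanza ∩ Lila: 11:00-12:50, 13:40-17:35.
Esperanza ∩ Lila ∩ Sam: 11:00-12:50, 13:40-17:35.
Esperanza ∩ Lila ∩ Sam ∩ Quinn: 11:00-12:50, 13:40-14:40, 14:55-17:35.
Esperanza ∩ Lila ∩ Sam ∩ Quinn ∩ Vanya: 11:00-12:50, 15:35-17:20.
The first common window of at least 75 minutes is 11:00-12:50, so the earliest start is 11:00.

11:00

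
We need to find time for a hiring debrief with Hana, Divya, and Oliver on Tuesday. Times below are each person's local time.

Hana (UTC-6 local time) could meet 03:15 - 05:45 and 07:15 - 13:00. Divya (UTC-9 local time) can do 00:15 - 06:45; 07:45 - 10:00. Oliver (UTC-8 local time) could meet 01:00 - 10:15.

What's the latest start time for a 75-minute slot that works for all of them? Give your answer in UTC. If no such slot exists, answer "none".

17:00

Hana in UTC: 09:15-11:45, 13:15-19:00 (add 6h to convert from UTC-6).
Divya in UTC: 09:15-15:45, 16:45-19:00 (add 9h to convert from UTC-9).
Oliver in UTC: 09:00-18:15 (add 8h to convert from UTC-8).
Hana ∩ Divya: 09:15-11:45, 13:15-15:45, 16:45-19:00.
Hana ∩ Divya ∩ Oliver: 09:15-11:45, 13:15-15:45, 16:45-18:15.
The last common window of at least 75 minutes is 16:45-18:15; a 75-minute meeting can start as late as 17:00 and still end by 18:15.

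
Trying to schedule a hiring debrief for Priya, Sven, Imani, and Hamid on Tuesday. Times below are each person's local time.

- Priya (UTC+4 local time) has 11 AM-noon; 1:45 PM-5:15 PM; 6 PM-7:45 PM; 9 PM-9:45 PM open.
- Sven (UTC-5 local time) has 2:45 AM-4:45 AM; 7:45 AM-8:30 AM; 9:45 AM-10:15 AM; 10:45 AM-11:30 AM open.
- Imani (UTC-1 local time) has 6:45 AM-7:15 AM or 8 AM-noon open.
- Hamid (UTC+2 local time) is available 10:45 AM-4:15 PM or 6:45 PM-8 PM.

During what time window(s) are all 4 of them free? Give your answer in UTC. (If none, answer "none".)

12:45-13:00

Priya in UTC: 07:00-08:00, 09:45-13:15, 14:00-15:45, 17:00-17:45 (subtract 4h to convert from UTC+4).
Sven in UTC: 07:45-09:45, 12:45-13:30, 14:45-15:15, 15:45-16:30 (add 5h to convert from UTC-5).
Imani in UTC: 07:45-08:15, 09:00-13:00 (add 1h to convert from UTC-1).
Hamid in UTC: 08:45-14:15, 16:45-18:00 (subtract 2h to convert from UTC+2).
Priya ∩ Sven: 07:45-08:00, 12:45-13:15, 14:45-15:15.
Priya ∩ Sven ∩ Imani: 07:45-08:00, 12:45-13:00.
Priya ∩ Sven ∩ Imani ∩ Hamid: 12:45-13:00.
So the common availability across everyone is 12:45-13:00.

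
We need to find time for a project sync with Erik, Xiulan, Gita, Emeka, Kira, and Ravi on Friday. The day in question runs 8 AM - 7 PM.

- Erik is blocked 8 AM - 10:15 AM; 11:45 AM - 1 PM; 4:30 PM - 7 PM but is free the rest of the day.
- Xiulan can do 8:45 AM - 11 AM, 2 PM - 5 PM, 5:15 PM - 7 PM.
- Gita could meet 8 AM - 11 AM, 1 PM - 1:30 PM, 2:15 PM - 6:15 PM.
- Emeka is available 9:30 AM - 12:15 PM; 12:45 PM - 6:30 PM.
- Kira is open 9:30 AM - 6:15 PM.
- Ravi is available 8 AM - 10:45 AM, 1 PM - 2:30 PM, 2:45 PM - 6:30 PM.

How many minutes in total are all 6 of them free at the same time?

150

Erik free: 10:15-11:45, 13:00-16:30 (invert busy blocks within the working day).
Xiulan free: 08:45-11:00, 14:00-17:00, 17:15-19:00.
Gita free: 08:00-11:00, 13:00-13:30, 14:15-18:15.
Emeka free: 09:30-12:15, 12:45-18:30.
Kira free: 09:30-18:15.
Ravi free: 08:00-10:45, 13:00-14:30, 14:45-18:30.
Erik ∩ Xiulan: 10:15-11:00, 14:00-16:30.
Erik ∩ Xiulan ∩ Gita: 10:15-11:00, 14:15-16:30.
Erik ∩ Xiulan ∩ Gita ∩ Emeka: 10:15-11:00, 14:15-16:30.
Erik ∩ Xiulan ∩ Gita ∩ Emeka ∩ Kira: 10:15-11:00, 14:15-16:30.
Erik ∩ Xiulan ∩ Gita ∩ Emeka ∩ Kira ∩ Ravi: 10:15-10:45, 14:15-14:30, 14:45-16:30.
Summing the common windows: 30 + 15 + 105 = 150 minutes.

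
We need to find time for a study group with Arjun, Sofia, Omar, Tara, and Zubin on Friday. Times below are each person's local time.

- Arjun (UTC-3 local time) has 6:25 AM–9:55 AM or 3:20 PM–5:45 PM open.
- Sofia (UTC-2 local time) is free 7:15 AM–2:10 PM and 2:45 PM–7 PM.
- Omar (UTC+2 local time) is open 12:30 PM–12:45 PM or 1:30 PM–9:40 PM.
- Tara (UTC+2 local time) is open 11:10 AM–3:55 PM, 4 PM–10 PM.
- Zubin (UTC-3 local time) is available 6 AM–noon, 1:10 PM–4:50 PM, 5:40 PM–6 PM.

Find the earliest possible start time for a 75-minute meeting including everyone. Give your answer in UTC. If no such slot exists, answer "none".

Arjun in UTC: 09:25-12:55, 18:20-20:45 (add 3h to convert from UTC-3).
Sofia in UTC: 09:15-16:10, 16:45-21:00 (add 2h to convert from UTC-2).
Omar in UTC: 10:30-10:45, 11:30-19:40 (subtract 2h to convert from UTC+2).
Tara in UTC: 09:10-13:55, 14:00-20:00 (subtract 2h to convert from UTC+2).
Zubin in UTC: 09:00-15:00, 16:10-19:50, 20:40-21:00 (add 3h to convert from UTC-3).
Arjun ∩ Sofia: 09:25-12:55, 18:20-20:45.
Arjun ∩ Sofia ∩ Omar: 10:30-10:45, 11:30-12:55, 18:20-19:40.
Arjun ∩ Sofia ∩ Omar ∩ Tara: 10:30-10:45, 11:30-12:55, 18:20-19:40.
Arjun ∩ Sofia ∩ Omar ∩ Tara ∩ Zubin: 10:30-10:45, 11:30-12:55, 18:20-19:40.
Those are the intersection windows.
The first common window of at least 75 minutes is 11:30-12:55, so the earliest start is 11:30.

11:30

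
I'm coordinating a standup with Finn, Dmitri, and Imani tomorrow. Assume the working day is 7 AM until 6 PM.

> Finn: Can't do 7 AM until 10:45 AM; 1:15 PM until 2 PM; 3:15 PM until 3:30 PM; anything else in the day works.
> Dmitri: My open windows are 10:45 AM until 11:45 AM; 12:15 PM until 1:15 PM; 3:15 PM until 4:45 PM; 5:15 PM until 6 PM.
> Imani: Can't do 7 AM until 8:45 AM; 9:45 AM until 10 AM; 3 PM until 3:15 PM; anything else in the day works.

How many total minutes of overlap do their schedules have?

240

Finn free: 10:45-13:15, 14:00-15:15, 15:30-18:00 (invert busy blocks within the working day).
Dmitri free: 10:45-11:45, 12:15-13:15, 15:15-16:45, 17:15-18:00.
Imani free: 08:45-09:45, 10:00-15:00, 15:15-18:00 (invert busy blocks within the working day).
Finn ∩ Dmitri: 10:45-11:45, 12:15-13:15, 15:30-16:45, 17:15-18:00.
Finn ∩ Dmitri ∩ Imani: 10:45-11:45, 12:15-13:15, 15:30-16:45, 17:15-18:00.
So the common availability across everyone is 10:45-11:45, 12:15-13:15, 15:30-16:45, 17:15-18:00.
Summing the common windows: 60 + 60 + 75 + 45 = 240 minutes.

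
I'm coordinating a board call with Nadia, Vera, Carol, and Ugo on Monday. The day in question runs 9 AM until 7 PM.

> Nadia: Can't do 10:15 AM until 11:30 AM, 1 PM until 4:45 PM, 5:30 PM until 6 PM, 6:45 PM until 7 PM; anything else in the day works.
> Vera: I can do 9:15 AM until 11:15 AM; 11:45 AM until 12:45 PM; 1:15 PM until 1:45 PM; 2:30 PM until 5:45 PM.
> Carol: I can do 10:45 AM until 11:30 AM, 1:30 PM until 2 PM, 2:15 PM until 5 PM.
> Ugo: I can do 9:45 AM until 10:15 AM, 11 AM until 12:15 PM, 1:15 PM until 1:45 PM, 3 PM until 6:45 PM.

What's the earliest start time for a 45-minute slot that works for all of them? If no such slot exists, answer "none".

Nadia free: 09:00-10:15, 11:30-13:00, 16:45-17:30, 18:00-18:45 (invert busy blocks within the working day).
Vera free: 09:15-11:15, 11:45-12:45, 13:15-13:45, 14:30-17:45.
Carol free: 10:45-11:30, 13:30-14:00, 14:15-17:00.
Ugo free: 09:45-10:15, 11:00-12:15, 13:15-13:45, 15:00-18:45.
Nadia ∩ Vera: 09:15-10:15, 11:45-12:45, 16:45-17:30.
Nadia ∩ Vera ∩ Carol: 16:45-17:00.
Nadia ∩ Vera ∩ Carol ∩ Ugo: 16:45-17:00.
No common window is at least 45 minutes long.

none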